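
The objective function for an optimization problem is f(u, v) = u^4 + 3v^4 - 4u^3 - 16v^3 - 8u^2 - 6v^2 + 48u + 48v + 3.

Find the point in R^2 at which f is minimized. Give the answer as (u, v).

(-2, 4)

f(u,v) separates as P(u) + Q(v) + 3, so its minimum is min P + min Q + 3.
P'(u) = 4(u - 3)(u - 2)(u + 2) vanishes at u ∈ {-2, 2, 3}; Q'(v) = 12(v - 4)(v - 1)(v + 1) vanishes at v ∈ {-1, 1, 4}.
Local minima of P (where P''>0): P(-2)=-80, P(3)=45. Local minima of Q: Q(-1)=-35, Q(4)=-160.
So the global minimum of f is P(-2) + Q(4) + 3 = -80 − 160 + 3 = -237, attained at (-2, 4).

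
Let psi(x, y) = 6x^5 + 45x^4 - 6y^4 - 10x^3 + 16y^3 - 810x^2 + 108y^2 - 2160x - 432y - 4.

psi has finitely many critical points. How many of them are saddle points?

psi separates as a function of x plus a function of y, so ∇psi=0 decouples.
∂psi/∂x = 30(x - 3)(x + 2)(x + 3)(x + 4) = 0 at x ∈ {-4, -3, -2, 3}; ∂psi/∂y = -24(y - 3)(y - 2)(y + 3) = 0 at y ∈ {-3, 2, 3}.
The Hessian is diagonal: diag(psi_xx, psi_yy). Second derivatives: psi_xx(-4)=-420, psi_xx(-3)=180, psi_xx(-2)=-300, psi_xx(3)=6300; psi_yy(-3)=-720, psi_yy(2)=120, psi_yy(3)=-144.
Saddle points occur where the two diagonal entries have opposite signs: (-4, 2), (-3, -3), (-3, 3), (-2, 2), (3, -3), (3, 3). Count: 6.

6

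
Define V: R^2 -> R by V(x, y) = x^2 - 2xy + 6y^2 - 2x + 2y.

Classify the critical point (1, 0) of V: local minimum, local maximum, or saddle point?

The Hessian of V is constant: H = [[2, -2], [-2, 12]].
det(H) = 2·12 − (-2)² = 20.
det(H) > 0 and tr(H) = 14 > 0, so H is positive definite and the point is a local minimum.

local minimum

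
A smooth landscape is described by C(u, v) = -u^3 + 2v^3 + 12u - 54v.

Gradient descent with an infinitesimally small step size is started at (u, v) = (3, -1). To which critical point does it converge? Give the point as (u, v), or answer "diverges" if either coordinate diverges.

diverges

C is separable, so gradient descent decouples: u follows -∂C/∂u, v follows -∂C/∂v.
∂C/∂u = -3(u - 2)(u + 2); at u=3 this is -15, so u increases.
∂C/∂v = 6(v - 3)(v + 3); at v=-1 this is -48, so v increases.
The u-coordinate has no critical point in that direction and runs off to infinity.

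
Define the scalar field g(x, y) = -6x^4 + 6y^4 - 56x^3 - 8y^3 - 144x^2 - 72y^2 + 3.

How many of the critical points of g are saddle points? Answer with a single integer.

5

g separates as a function of x plus a function of y, so ∇g=0 decouples.
∂g/∂x = -24x(x + 3)(x + 4) = 0 at x ∈ {-4, -3, 0}; ∂g/∂y = 24y(y - 3)(y + 2) = 0 at y ∈ {-2, 0, 3}.
The Hessian is diagonal: diag(g_xx, g_yy). Second derivatives: g_xx(-4)=-96, g_xx(-3)=72, g_xx(0)=-288; g_yy(-2)=240, g_yy(0)=-144, g_yy(3)=360.
Saddle points occur where the two diagonal entries have opposite signs: (-4, -2), (-4, 3), (-3, 0), (0, -2), (0, 3). Count: 5.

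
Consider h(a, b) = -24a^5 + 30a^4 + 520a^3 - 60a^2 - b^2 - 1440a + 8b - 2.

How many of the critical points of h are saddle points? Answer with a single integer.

2

h separates as a function of a plus a function of b, so ∇h=0 decouples.
∂h/∂a = -120(a - 4)(a - 1)(a + 1)(a + 3) = 0 at a ∈ {-3, -1, 1, 4}; ∂h/∂b = -2(b - 4) = 0 at b ∈ {4}.
The Hessian is diagonal: diag(h_aa, h_bb). Second derivatives: h_aa(-3)=6720, h_aa(-1)=-2400, h_aa(1)=2880, h_aa(4)=-12600; h_bb(4)=-2.
Saddle points occur where the two diagonal entries have opposite signs: (-3, 4), (1, 4). Count: 2.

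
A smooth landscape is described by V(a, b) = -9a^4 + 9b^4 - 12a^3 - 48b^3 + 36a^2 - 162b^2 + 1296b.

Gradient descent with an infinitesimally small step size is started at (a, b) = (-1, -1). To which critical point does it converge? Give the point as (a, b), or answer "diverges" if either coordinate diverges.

(0, -3)

V is separable, so gradient descent decouples: a follows -∂V/∂a, b follows -∂V/∂b.
∂V/∂a = -36a(a - 1)(a + 2); at a=-1 this is -72, so a increases.
∂V/∂b = 36(b - 4)(b - 3)(b + 3); at b=-1 this is 1440, so b decreases.
a converges to its nearest critical value 0 (a local min of the a-part); b converges to -3. The iterate converges to (0, -3).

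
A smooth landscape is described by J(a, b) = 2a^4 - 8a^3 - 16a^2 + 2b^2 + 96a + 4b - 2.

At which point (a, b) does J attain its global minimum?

(-2, -1)

J(a,b) separates as P(a) + Q(b) − 2, so its minimum is min P + min Q − 2.
P'(a) = 8(a - 3)(a - 2)(a + 2) vanishes at a ∈ {-2, 2, 3}; Q'(b) = 4b + 4 vanishes at b ∈ {-1}.
Local minima of P (where P''>0): P(-2)=-160, P(3)=90. Local minima of Q: Q(-1)=-2.
So the global minimum of J is P(-2) + Q(-1) − 2 = -160 − 2 − 2 = -164, attained at (-2, -1).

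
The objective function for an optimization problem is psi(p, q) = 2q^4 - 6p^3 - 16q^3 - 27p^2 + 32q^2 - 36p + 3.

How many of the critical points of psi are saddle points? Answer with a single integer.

3

psi separates as a function of p plus a function of q, so ∇psi=0 decouples.
∂psi/∂p = -18(p + 1)(p + 2) = 0 at p ∈ {-2, -1}; ∂psi/∂q = 8q(q - 4)(q - 2) = 0 at q ∈ {0, 2, 4}.
The Hessian is diagonal: diag(psi_pp, psi_qq). Second derivatives: psi_pp(-2)=18, psi_pp(-1)=-18; psi_qq(0)=64, psi_qq(2)=-32, psi_qq(4)=64.
Saddle points occur where the two diagonal entries have opposite signs: (-2, 2), (-1, 0), (-1, 4). Count: 3.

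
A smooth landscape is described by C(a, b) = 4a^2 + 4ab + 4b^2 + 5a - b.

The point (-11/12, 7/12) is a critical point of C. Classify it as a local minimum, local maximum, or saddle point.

local minimum

The Hessian of C is constant: H = [[8, 4], [4, 8]].
det(H) = 8·8 − 4² = 48.
det(H) > 0 and tr(H) = 16 > 0, so H is positive definite and the point is a local minimum.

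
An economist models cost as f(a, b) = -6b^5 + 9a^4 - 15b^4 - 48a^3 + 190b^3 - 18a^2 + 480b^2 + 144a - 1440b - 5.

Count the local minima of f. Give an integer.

f separates as a function of a plus a function of b, so ∇f=0 decouples.
∂f/∂a = 36(a - 4)(a - 1)(a + 1) = 0 at a ∈ {-1, 1, 4}; ∂f/∂b = -30(b - 4)(b - 1)(b + 3)(b + 4) = 0 at b ∈ {-4, -3, 1, 4}.
The Hessian is diagonal: diag(f_aa, f_bb). Second derivatives: f_aa(-1)=360, f_aa(1)=-216, f_aa(4)=540; f_bb(-4)=1200, f_bb(-3)=-840, f_bb(1)=1800, f_bb(4)=-5040.
Local minima occur where both diagonal entries positive: (-1, -4), (-1, 1), (4, -4), (4, 1). Count: 4.

4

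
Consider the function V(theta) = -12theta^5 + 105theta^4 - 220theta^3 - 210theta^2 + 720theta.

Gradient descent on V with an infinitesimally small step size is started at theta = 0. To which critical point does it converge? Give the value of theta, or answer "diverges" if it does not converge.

V'(theta) = -60(theta - 4)(theta - 3)(theta - 1)(theta + 1), so V'(0) = 720.
Gradient descent moves in the -V' direction, i.e. theta is decreasing.
The nearest critical point in that direction is theta = -1, where V'' = 2400 > 0 (a local minimum). The iterate converges there.

-1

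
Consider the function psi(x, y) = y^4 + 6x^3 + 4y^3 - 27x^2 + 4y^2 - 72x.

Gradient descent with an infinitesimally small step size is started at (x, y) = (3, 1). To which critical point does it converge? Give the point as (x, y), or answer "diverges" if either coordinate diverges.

(4, 0)

psi is separable, so gradient descent decouples: x follows -∂psi/∂x, y follows -∂psi/∂y.
∂psi/∂x = 18(x - 4)(x + 1); at x=3 this is -72, so x increases.
∂psi/∂y = 4y(y + 1)(y + 2); at y=1 this is 24, so y decreases.
x converges to its nearest critical value 4 (a local min of the x-part); y converges to 0. The iterate converges to (4, 0).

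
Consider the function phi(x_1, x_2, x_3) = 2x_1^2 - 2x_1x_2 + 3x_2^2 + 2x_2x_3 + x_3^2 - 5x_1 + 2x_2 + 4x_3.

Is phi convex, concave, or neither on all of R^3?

phi is quadratic, so its Hessian is the constant matrix H = [[4, -2, 0], [-2, 6, 2], [0, 2, 2]].
Leading principal minors: 4, 20, 24.
All positive ⇒ H ≻ 0 ⇒ convex.

convex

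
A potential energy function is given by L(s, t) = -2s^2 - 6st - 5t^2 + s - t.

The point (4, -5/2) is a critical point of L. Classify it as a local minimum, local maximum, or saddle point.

The Hessian of L is constant: H = [[-4, -6], [-6, -10]].
det(H) = (-4)·(-10) − (-6)² = 4.
det(H) > 0 and tr(H) = -14 < 0, so H is negative definite and the point is a local maximum.

local maximum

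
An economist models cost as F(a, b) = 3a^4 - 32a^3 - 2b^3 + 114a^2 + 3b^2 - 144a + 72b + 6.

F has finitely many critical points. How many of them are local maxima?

F separates as a function of a plus a function of b, so ∇F=0 decouples.
∂F/∂a = 12(a - 4)(a - 3)(a - 1) = 0 at a ∈ {1, 3, 4}; ∂F/∂b = -6(b - 4)(b + 3) = 0 at b ∈ {-3, 4}.
The Hessian is diagonal: diag(F_aa, F_bb). Second derivatives: F_aa(1)=72, F_aa(3)=-24, F_aa(4)=36; F_bb(-3)=42, F_bb(4)=-42.
Local maxima occur where both diagonal entries negative: (3, 4). Count: 1.

1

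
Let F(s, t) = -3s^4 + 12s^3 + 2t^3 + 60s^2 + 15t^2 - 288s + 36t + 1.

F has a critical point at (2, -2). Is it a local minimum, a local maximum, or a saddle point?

local minimum

The mixed partial ∂²F/∂s∂t is 0, so the Hessian at any point is diag(F_ss, F_tt) = diag(12(-3s^2 + 6s + 10), 6(2t + 5)).
At (2, -2): H = diag(120, 6).
Both eigenvalues are positive, so H is positive definite: a local minimum.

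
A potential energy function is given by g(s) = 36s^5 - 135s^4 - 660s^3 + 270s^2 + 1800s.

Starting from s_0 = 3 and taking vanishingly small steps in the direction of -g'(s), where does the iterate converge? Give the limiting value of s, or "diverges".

g'(s) = 180(s - 5)(s - 1)(s + 1)(s + 2), so g'(3) = -14400.
Gradient descent moves in the -g' direction, i.e. s is increasing.
The nearest critical point in that direction is s = 5, where g'' = 30240 > 0 (a local minimum). The iterate converges there.

5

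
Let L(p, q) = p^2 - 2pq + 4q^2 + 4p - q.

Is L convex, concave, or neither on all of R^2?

convex

L is quadratic, so its Hessian is the constant matrix H = [[2, -2], [-2, 8]].
det(H) = 12, tr(H) = 10.
det(H) > 0 and tr(H) > 0, so H is positive definite everywhere: convex.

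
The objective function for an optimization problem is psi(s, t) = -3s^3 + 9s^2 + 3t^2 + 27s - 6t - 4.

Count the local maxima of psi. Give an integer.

0

psi separates as a function of s plus a function of t, so ∇psi=0 decouples.
∂psi/∂s = -9(s - 3)(s + 1) = 0 at s ∈ {-1, 3}; ∂psi/∂t = 6(t - 1) = 0 at t ∈ {1}.
The Hessian is diagonal: diag(psi_ss, psi_tt). Second derivatives: psi_ss(-1)=36, psi_ss(3)=-36; psi_tt(1)=6.
Local maxima occur where both diagonal entries negative: none. Count: 0.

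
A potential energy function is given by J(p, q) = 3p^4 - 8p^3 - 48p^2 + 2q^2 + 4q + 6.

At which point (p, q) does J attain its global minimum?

(4, -1)

J(p,q) separates as A(p) + B(q) + 6, so its minimum is min A + min B + 6.
A'(p) = 12p(p - 4)(p + 2) vanishes at p ∈ {-2, 0, 4}; B'(q) = 4q + 4 vanishes at q ∈ {-1}.
Local minima of A (where A''>0): A(-2)=-80, A(4)=-512. Local minima of B: B(-1)=-2.
So the global minimum of J is A(4) + B(-1) + 6 = -512 − 2 + 6 = -508, attained at (4, -1).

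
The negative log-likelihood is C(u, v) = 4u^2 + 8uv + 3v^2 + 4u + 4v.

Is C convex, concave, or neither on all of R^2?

neither

C is quadratic, so its Hessian is the constant matrix H = [[8, 8], [8, 6]].
det(H) = -16, tr(H) = 14.
det(H) < 0, so H is indefinite: neither convex nor concave.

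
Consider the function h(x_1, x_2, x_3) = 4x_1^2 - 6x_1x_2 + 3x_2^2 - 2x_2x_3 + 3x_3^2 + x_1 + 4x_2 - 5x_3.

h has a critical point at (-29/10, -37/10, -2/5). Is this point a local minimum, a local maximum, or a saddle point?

The Hessian is constant: H = [[8, -6, 0], [-6, 6, -2], [0, -2, 6]].
Leading principal minors: Δ₁ = 8, Δ₂ = 12, Δ₃ = 40.
All leading minors are positive, so H is positive definite: a local minimum.

local minimum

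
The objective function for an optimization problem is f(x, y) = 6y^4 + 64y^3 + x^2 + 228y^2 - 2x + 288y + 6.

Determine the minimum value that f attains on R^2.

-113

f(x,y) separates as P(x) + Q(y) + 6, so its minimum is min P + min Q + 6.
P'(x) = 2x - 2 vanishes at x ∈ {1}; Q'(y) = 24(y + 1)(y + 3)(y + 4) vanishes at y ∈ {-4, -3, -1}.
Local minima of P (where P''>0): P(1)=-1. Local minima of Q: Q(-4)=-64, Q(-1)=-118.
So the global minimum of f is P(1) + Q(-1) + 6 = -1 − 118 + 6 = -113, attained at (1, -1).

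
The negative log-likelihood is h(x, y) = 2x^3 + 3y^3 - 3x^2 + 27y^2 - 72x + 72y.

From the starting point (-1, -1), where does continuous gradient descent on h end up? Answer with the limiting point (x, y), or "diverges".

h is separable, so gradient descent decouples: x follows -∂h/∂x, y follows -∂h/∂y.
∂h/∂x = 6(x - 4)(x + 3); at x=-1 this is -60, so x increases.
∂h/∂y = 9(y + 2)(y + 4); at y=-1 this is 27, so y decreases.
x converges to its nearest critical value 4 (a local min of the x-part); y converges to -2. The iterate converges to (4, -2).

(4, -2)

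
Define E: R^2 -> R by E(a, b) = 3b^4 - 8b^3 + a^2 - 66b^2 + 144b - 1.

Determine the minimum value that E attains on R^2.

-568

E(a,b) separates as P(a) + Q(b) − 1, so its minimum is min P + min Q − 1.
P'(a) = 2a vanishes at a ∈ {0}; Q'(b) = 12(b - 4)(b - 1)(b + 3) vanishes at b ∈ {-3, 1, 4}.
Local minima of P (where P''>0): P(0)=0. Local minima of Q: Q(-3)=-567, Q(4)=-224.
So the global minimum of E is P(0) + Q(-3) − 1 = 0 − 567 − 1 = -568, attained at (0, -3).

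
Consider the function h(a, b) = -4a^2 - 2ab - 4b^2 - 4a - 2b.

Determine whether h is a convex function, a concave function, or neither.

h is quadratic, so its Hessian is the constant matrix H = [[-8, -2], [-2, -8]].
det(H) = 60, tr(H) = -16.
det(H) > 0 and tr(H) < 0, so H is negative definite everywhere: concave.

concave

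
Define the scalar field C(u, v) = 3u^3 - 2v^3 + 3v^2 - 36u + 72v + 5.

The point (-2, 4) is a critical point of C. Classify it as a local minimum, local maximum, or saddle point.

The mixed partial ∂²C/∂u∂v is 0, so the Hessian at any point is diag(C_uu, C_vv) = diag(18u, 6(-2v + 1)).
At (-2, 4): H = diag(-36, -42).
Both eigenvalues are negative, so H is negative definite: a local maximum.

local maximum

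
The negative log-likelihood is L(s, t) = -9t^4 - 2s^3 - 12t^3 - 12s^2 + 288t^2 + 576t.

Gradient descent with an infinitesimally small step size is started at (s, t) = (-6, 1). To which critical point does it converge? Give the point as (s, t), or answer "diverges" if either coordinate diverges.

(-4, -1)

L is separable, so gradient descent decouples: s follows -∂L/∂s, t follows -∂L/∂t.
∂L/∂s = -6s(s + 4); at s=-6 this is -72, so s increases.
∂L/∂t = -36(t - 4)(t + 1)(t + 4); at t=1 this is 1080, so t decreases.
s converges to its nearest critical value -4 (a local min of the s-part); t converges to -1. The iterate converges to (-4, -1).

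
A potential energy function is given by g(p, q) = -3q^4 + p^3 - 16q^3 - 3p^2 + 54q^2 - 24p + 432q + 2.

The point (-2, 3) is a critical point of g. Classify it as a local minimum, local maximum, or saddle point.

local maximum

The mixed partial ∂²g/∂p∂q is 0, so the Hessian at any point is diag(g_pp, g_qq) = diag(6(p - 1), 12(-3q^2 - 8q + 9)).
At (-2, 3): H = diag(-18, -504).
Both eigenvalues are negative, so H is negative definite: a local maximum.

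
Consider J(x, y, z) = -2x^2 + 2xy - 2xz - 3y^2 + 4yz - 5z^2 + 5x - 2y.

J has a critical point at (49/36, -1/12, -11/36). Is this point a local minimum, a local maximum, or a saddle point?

The Hessian is constant: H = [[-4, 2, -2], [2, -6, 4], [-2, 4, -10]].
Leading principal minors: Δ₁ = -4, Δ₂ = 20, Δ₃ = -144.
The minors alternate sign starting negative (−, +, −), so H is negative definite: a local maximum.

local maximum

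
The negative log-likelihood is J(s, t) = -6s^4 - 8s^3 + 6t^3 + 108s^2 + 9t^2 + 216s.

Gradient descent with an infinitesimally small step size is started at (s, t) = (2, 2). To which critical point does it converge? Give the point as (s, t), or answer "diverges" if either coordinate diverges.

(-1, 0)

J is separable, so gradient descent decouples: s follows -∂J/∂s, t follows -∂J/∂t.
∂J/∂s = -24(s - 3)(s + 1)(s + 3); at s=2 this is 360, so s decreases.
∂J/∂t = 18t(t + 1); at t=2 this is 108, so t decreases.
s converges to its nearest critical value -1 (a local min of the s-part); t converges to 0. The iterate converges to (-1, 0).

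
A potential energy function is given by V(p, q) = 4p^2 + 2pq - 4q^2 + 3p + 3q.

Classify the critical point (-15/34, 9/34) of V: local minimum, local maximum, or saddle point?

saddle point

The Hessian of V is constant: H = [[8, 2], [2, -8]].
det(H) = 8·(-8) − 2² = -68.
Since det(H) < 0, H is indefinite and the critical point is a saddle point.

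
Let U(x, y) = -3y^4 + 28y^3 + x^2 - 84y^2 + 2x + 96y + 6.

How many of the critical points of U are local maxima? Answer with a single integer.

U separates as a function of x plus a function of y, so ∇U=0 decouples.
∂U/∂x = 2(x + 1) = 0 at x ∈ {-1}; ∂U/∂y = -12(y - 4)(y - 2)(y - 1) = 0 at y ∈ {1, 2, 4}.
The Hessian is diagonal: diag(U_xx, U_yy). Second derivatives: U_xx(-1)=2; U_yy(1)=-36, U_yy(2)=24, U_yy(4)=-72.
Local maxima occur where both diagonal entries negative: none. Count: 0.

0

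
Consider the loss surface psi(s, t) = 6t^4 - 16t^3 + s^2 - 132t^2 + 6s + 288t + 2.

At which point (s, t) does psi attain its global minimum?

psi(s,t) separates as P(s) + Q(t) + 2, so its minimum is min P + min Q + 2.
P'(s) = 2s + 6 vanishes at s ∈ {-3}; Q'(t) = 24(t - 4)(t - 1)(t + 3) vanishes at t ∈ {-3, 1, 4}.
Local minima of P (where P''>0): P(-3)=-9. Local minima of Q: Q(-3)=-1134, Q(4)=-448.
So the global minimum of psi is P(-3) + Q(-3) + 2 = -9 − 1134 + 2 = -1141, attained at (-3, -3).

(-3, -3)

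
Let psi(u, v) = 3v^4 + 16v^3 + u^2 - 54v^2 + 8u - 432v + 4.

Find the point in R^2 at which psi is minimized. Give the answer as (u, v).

(-4, 3)

psi(u,v) separates as P(u) + Q(v) + 4, so its minimum is min P + min Q + 4.
P'(u) = 2u + 8 vanishes at u ∈ {-4}; Q'(v) = 12(v - 3)(v + 3)(v + 4) vanishes at v ∈ {-4, -3, 3}.
Local minima of P (where P''>0): P(-4)=-16. Local minima of Q: Q(-4)=608, Q(3)=-1107.
So the global minimum of psi is P(-4) + Q(3) + 4 = -16 − 1107 + 4 = -1119, attained at (-4, 3).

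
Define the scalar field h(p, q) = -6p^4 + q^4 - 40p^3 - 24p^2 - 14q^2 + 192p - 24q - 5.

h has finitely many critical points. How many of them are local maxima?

2

h separates as a function of p plus a function of q, so ∇h=0 decouples.
∂h/∂p = -24(p - 1)(p + 2)(p + 4) = 0 at p ∈ {-4, -2, 1}; ∂h/∂q = 4(q - 3)(q + 1)(q + 2) = 0 at q ∈ {-2, -1, 3}.
The Hessian is diagonal: diag(h_pp, h_qq). Second derivatives: h_pp(-4)=-240, h_pp(-2)=144, h_pp(1)=-360; h_qq(-2)=20, h_qq(-1)=-16, h_qq(3)=80.
Local maxima occur where both diagonal entries negative: (-4, -1), (1, -1). Count: 2.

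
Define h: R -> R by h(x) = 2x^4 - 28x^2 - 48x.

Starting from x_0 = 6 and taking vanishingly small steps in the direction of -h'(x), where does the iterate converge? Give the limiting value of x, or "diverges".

3

h'(x) = 8(x - 3)(x + 1)(x + 2), so h'(6) = 1344.
Gradient descent moves in the -h' direction, i.e. x is decreasing.
The nearest critical point in that direction is x = 3, where h'' = 160 > 0 (a local minimum). The iterate converges there.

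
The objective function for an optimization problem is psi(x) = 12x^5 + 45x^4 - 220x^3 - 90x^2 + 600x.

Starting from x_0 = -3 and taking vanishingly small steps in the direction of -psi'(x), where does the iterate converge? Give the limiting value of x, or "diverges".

psi'(x) = 60(x - 2)(x - 1)(x + 1)(x + 5), so psi'(-3) = -4800.
Gradient descent moves in the -psi' direction, i.e. x is increasing.
The nearest critical point in that direction is x = -1, where psi'' = 1440 > 0 (a local minimum). The iterate converges there.

-1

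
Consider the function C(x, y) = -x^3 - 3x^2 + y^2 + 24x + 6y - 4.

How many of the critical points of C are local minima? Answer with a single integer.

1

C separates as a function of x plus a function of y, so ∇C=0 decouples.
∂C/∂x = -3(x - 2)(x + 4) = 0 at x ∈ {-4, 2}; ∂C/∂y = 2(y + 3) = 0 at y ∈ {-3}.
The Hessian is diagonal: diag(C_xx, C_yy). Second derivatives: C_xx(-4)=18, C_xx(2)=-18; C_yy(-3)=2.
Local minima occur where both diagonal entries positive: (-4, -3). Count: 1.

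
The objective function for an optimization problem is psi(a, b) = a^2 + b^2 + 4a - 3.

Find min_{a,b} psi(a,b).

psi(a,b) separates as P(a) + Q(b) − 3, so its minimum is min P + min Q − 3.
P'(a) = 2a + 4 vanishes at a ∈ {-2}; Q'(b) = 2b vanishes at b ∈ {0}.
Local minima of P (where P''>0): P(-2)=-4. Local minima of Q: Q(0)=0.
So the global minimum of psi is P(-2) + Q(0) − 3 = -4 + 0 − 3 = -7, attained at (-2, 0).

-7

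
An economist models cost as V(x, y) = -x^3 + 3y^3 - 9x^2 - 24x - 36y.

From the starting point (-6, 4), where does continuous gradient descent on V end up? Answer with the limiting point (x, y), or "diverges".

(-4, 2)

V is separable, so gradient descent decouples: x follows -∂V/∂x, y follows -∂V/∂y.
∂V/∂x = -3(x + 2)(x + 4); at x=-6 this is -24, so x increases.
∂V/∂y = 9(y - 2)(y + 2); at y=4 this is 108, so y decreases.
x converges to its nearest critical value -4 (a local min of the x-part); y converges to 2. The iterate converges to (-4, 2).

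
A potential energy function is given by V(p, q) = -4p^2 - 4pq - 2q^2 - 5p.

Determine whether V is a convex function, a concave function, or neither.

V is quadratic, so its Hessian is the constant matrix H = [[-8, -4], [-4, -4]].
det(H) = 16, tr(H) = -12.
det(H) > 0 and tr(H) < 0, so H is negative definite everywhere: concave.

concave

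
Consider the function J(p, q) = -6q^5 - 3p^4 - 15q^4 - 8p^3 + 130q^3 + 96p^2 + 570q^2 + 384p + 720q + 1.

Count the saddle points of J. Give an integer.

J separates as a function of p plus a function of q, so ∇J=0 decouples.
∂J/∂p = -12(p - 4)(p + 2)(p + 4) = 0 at p ∈ {-4, -2, 4}; ∂J/∂q = -30(q - 4)(q + 1)(q + 2)(q + 3) = 0 at q ∈ {-3, -2, -1, 4}.
The Hessian is diagonal: diag(J_pp, J_qq). Second derivatives: J_pp(-4)=-192, J_pp(-2)=144, J_pp(4)=-576; J_qq(-3)=420, J_qq(-2)=-180, J_qq(-1)=300, J_qq(4)=-6300.
Saddle points occur where the two diagonal entries have opposite signs: (-4, -3), (-4, -1), (-2, -2), (-2, 4), (4, -3), (4, -1). Count: 6.

6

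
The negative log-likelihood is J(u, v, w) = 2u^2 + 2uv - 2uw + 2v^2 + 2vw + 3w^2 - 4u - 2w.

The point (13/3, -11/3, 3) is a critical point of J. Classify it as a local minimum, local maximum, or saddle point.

local minimum

The Hessian is constant: H = [[4, 2, -2], [2, 4, 2], [-2, 2, 6]].
Leading principal minors: Δ₁ = 4, Δ₂ = 12, Δ₃ = 24.
All leading minors are positive, so H is positive definite: a local minimum.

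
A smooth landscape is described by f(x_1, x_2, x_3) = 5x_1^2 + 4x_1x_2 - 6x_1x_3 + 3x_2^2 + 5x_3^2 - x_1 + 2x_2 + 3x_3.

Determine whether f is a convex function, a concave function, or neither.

convex

f is quadratic, so its Hessian is the constant matrix H = [[10, 4, -6], [4, 6, 0], [-6, 0, 10]].
Leading principal minors: 10, 44, 224.
All positive ⇒ H ≻ 0 ⇒ convex.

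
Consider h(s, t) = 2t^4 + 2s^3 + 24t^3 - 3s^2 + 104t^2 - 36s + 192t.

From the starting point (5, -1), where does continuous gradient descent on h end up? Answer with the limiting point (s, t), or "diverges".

h is separable, so gradient descent decouples: s follows -∂h/∂s, t follows -∂h/∂t.
∂h/∂s = 6(s - 3)(s + 2); at s=5 this is 84, so s decreases.
∂h/∂t = 8(t + 2)(t + 3)(t + 4); at t=-1 this is 48, so t decreases.
s converges to its nearest critical value 3 (a local min of the s-part); t converges to -2. The iterate converges to (3, -2).

(3, -2)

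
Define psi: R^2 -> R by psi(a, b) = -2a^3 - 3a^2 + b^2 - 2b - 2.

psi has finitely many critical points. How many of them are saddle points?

1

psi separates as a function of a plus a function of b, so ∇psi=0 decouples.
∂psi/∂a = -6a(a + 1) = 0 at a ∈ {-1, 0}; ∂psi/∂b = 2(b - 1) = 0 at b ∈ {1}.
The Hessian is diagonal: diag(psi_aa, psi_bb). Second derivatives: psi_aa(-1)=6, psi_aa(0)=-6; psi_bb(1)=2.
Saddle points occur where the two diagonal entries have opposite signs: (0, 1). Count: 1.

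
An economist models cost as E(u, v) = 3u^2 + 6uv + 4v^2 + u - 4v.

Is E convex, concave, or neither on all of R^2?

E is quadratic, so its Hessian is the constant matrix H = [[6, 6], [6, 8]].
det(H) = 12, tr(H) = 14.
det(H) > 0 and tr(H) > 0, so H is positive definite everywhere: convex.

convex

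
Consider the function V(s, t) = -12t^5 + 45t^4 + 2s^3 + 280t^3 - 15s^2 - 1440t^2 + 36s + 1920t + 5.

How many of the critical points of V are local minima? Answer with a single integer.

2

V separates as a function of s plus a function of t, so ∇V=0 decouples.
∂V/∂s = 6(s - 3)(s - 2) = 0 at s ∈ {2, 3}; ∂V/∂t = -60(t - 4)(t - 2)(t - 1)(t + 4) = 0 at t ∈ {-4, 1, 2, 4}.
The Hessian is diagonal: diag(V_ss, V_tt). Second derivatives: V_ss(2)=-6, V_ss(3)=6; V_tt(-4)=14400, V_tt(1)=-900, V_tt(2)=720, V_tt(4)=-2880.
Local minima occur where both diagonal entries positive: (3, -4), (3, 2). Count: 2.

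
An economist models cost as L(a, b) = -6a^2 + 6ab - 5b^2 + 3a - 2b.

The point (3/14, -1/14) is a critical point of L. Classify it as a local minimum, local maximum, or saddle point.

local maximum

The Hessian of L is constant: H = [[-12, 6], [6, -10]].
det(H) = (-12)·(-10) − 6² = 84.
det(H) > 0 and tr(H) = -22 < 0, so H is negative definite and the point is a local maximum.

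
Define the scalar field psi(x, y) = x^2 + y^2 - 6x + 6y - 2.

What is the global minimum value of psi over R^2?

-20

psi(x,y) separates as P(x) + Q(y) − 2, so its minimum is min P + min Q − 2.
P'(x) = 2x - 6 vanishes at x ∈ {3}; Q'(y) = 2y + 6 vanishes at y ∈ {-3}.
Local minima of P (where P''>0): P(3)=-9. Local minima of Q: Q(-3)=-9.
So the global minimum of psi is P(3) + Q(-3) − 2 = -9 − 9 − 2 = -20, attained at (3, -3).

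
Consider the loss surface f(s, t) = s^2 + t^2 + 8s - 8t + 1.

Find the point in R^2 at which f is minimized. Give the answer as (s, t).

f(s,t) separates as P(s) + Q(t) + 1, so its minimum is min P + min Q + 1.
P'(s) = 2s + 8 vanishes at s ∈ {-4}; Q'(t) = 2(t - 4) vanishes at t ∈ {4}.
Local minima of P (where P''>0): P(-4)=-16. Local minima of Q: Q(4)=-16.
So the global minimum of f is P(-4) + Q(4) + 1 = -16 − 16 + 1 = -31, attained at (-4, 4).

(-4, 4)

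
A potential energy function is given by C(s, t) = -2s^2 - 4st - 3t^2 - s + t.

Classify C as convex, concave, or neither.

concave

C is quadratic, so its Hessian is the constant matrix H = [[-4, -4], [-4, -6]].
det(H) = 8, tr(H) = -10.
det(H) > 0 and tr(H) < 0, so H is negative definite everywhere: concave.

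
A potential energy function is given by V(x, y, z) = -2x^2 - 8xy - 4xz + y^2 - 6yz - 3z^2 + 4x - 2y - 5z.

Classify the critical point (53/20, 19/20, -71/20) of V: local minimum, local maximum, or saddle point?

saddle point

The Hessian is constant: H = [[-4, -8, -4], [-8, 2, -6], [-4, -6, -6]].
Leading principal minors: Δ₁ = -4, Δ₂ = -72, Δ₃ = 160.
The minors fit neither the all-positive nor the alternating-sign pattern, so H is indefinite: a saddle point.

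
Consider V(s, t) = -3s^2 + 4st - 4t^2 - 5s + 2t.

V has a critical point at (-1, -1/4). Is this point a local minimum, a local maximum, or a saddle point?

The Hessian of V is constant: H = [[-6, 4], [4, -8]].
det(H) = (-6)·(-8) − 4² = 32.
det(H) > 0 and tr(H) = -14 < 0, so H is negative definite and the point is a local maximum.

local maximum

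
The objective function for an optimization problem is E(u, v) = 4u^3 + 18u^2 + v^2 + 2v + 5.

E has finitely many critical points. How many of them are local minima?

1

E separates as a function of u plus a function of v, so ∇E=0 decouples.
∂E/∂u = 12u(u + 3) = 0 at u ∈ {-3, 0}; ∂E/∂v = 2(v + 1) = 0 at v ∈ {-1}.
The Hessian is diagonal: diag(E_uu, E_vv). Second derivatives: E_uu(-3)=-36, E_uu(0)=36; E_vv(-1)=2.
Local minima occur where both diagonal entries positive: (0, -1). Count: 1.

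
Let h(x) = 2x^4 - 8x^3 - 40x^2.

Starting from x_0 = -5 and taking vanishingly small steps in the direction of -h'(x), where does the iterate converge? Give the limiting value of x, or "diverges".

-2

h'(x) = 8x(x - 5)(x + 2), so h'(-5) = -1200.
Gradient descent moves in the -h' direction, i.e. x is increasing.
The nearest critical point in that direction is x = -2, where h'' = 112 > 0 (a local minimum). The iterate converges there.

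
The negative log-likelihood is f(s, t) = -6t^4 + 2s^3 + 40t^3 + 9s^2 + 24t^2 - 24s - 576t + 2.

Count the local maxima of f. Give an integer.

2

f separates as a function of s plus a function of t, so ∇f=0 decouples.
∂f/∂s = 6(s - 1)(s + 4) = 0 at s ∈ {-4, 1}; ∂f/∂t = -24(t - 4)(t - 3)(t + 2) = 0 at t ∈ {-2, 3, 4}.
The Hessian is diagonal: diag(f_ss, f_tt). Second derivatives: f_ss(-4)=-30, f_ss(1)=30; f_tt(-2)=-720, f_tt(3)=120, f_tt(4)=-144.
Local maxima occur where both diagonal entries negative: (-4, -2), (-4, 4). Count: 2.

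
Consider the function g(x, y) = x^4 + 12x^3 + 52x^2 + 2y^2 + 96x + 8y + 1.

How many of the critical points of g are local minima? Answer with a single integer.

g separates as a function of x plus a function of y, so ∇g=0 decouples.
∂g/∂x = 4(x + 2)(x + 3)(x + 4) = 0 at x ∈ {-4, -3, -2}; ∂g/∂y = 4(y + 2) = 0 at y ∈ {-2}.
The Hessian is diagonal: diag(g_xx, g_yy). Second derivatives: g_xx(-4)=8, g_xx(-3)=-4, g_xx(-2)=8; g_yy(-2)=4.
Local minima occur where both diagonal entries positive: (-4, -2), (-2, -2). Count: 2.

2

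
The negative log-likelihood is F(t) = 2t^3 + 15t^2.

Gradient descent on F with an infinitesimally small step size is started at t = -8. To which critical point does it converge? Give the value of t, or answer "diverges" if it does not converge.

F'(t) = 6t(t + 5), so F'(-8) = 144.
Gradient descent moves in the -F' direction, i.e. t is decreasing.
There is no critical point below t=-8, and F' keeps the same sign, so the iterate runs off to −∞.

diverges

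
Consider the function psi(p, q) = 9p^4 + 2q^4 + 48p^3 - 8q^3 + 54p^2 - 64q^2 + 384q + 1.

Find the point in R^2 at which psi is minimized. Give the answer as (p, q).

(-3, -4)

psi(p,q) separates as A(p) + B(q) + 1, so its minimum is min A + min B + 1.
A'(p) = 36p(p + 1)(p + 3) vanishes at p ∈ {-3, -1, 0}; B'(q) = 8(q - 4)(q - 3)(q + 4) vanishes at q ∈ {-4, 3, 4}.
Local minima of A (where A''>0): A(-3)=-81, A(0)=0. Local minima of B: B(-4)=-1536, B(4)=512.
So the global minimum of psi is A(-3) + B(-4) + 1 = -81 − 1536 + 1 = -1616, attained at (-3, -4).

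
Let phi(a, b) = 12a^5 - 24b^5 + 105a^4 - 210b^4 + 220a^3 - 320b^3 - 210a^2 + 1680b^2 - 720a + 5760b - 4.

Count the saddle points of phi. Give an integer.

8

phi separates as a function of a plus a function of b, so ∇phi=0 decouples.
∂phi/∂a = 60(a - 1)(a + 1)(a + 3)(a + 4) = 0 at a ∈ {-4, -3, -1, 1}; ∂phi/∂b = -120(b - 2)(b + 2)(b + 3)(b + 4) = 0 at b ∈ {-4, -3, -2, 2}.
The Hessian is diagonal: diag(phi_aa, phi_bb). Second derivatives: phi_aa(-4)=-900, phi_aa(-3)=480, phi_aa(-1)=-720, phi_aa(1)=2400; phi_bb(-4)=1440, phi_bb(-3)=-600, phi_bb(-2)=960, phi_bb(2)=-14400.
Saddle points occur where the two diagonal entries have opposite signs: (-4, -4), (-4, -2), (-3, -3), (-3, 2), (-1, -4), (-1, -2), (1, -3), (1, 2). Count: 8.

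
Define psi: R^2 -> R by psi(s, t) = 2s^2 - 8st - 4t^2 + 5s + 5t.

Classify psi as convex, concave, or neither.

psi is quadratic, so its Hessian is the constant matrix H = [[4, -8], [-8, -8]].
det(H) = -96, tr(H) = -4.
det(H) < 0, so H is indefinite: neither convex nor concave.

neither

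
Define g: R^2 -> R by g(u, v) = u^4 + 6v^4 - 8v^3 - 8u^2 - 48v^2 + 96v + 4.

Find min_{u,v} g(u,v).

g(u,v) separates as P(u) + Q(v) + 4, so its minimum is min P + min Q + 4.
P'(u) = 4u(u - 2)(u + 2) vanishes at u ∈ {-2, 0, 2}; Q'(v) = 24(v - 2)(v - 1)(v + 2) vanishes at v ∈ {-2, 1, 2}.
Local minima of P (where P''>0): P(-2)=-16, P(2)=-16. Local minima of Q: Q(-2)=-224, Q(2)=32.
So the global minimum of g is P(-2) + Q(-2) + 4 = -16 − 224 + 4 = -236, attained at (-2, -2).

-236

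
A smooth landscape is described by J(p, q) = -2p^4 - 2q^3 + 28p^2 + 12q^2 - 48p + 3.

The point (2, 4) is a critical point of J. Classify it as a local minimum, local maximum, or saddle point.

local maximum

The mixed partial ∂²J/∂p∂q is 0, so the Hessian at any point is diag(J_pp, J_qq) = diag(8(-3p^2 + 7), 12(-q + 2)).
At (2, 4): H = diag(-40, -24).
Both eigenvalues are negative, so H is negative definite: a local maximum.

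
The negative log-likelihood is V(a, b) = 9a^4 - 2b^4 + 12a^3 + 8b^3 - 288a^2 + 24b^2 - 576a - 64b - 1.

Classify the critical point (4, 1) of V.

The mixed partial ∂²V/∂a∂b is 0, so the Hessian at any point is diag(V_aa, V_bb) = diag(36(3a^2 + 2a - 16), 24(-b^2 + 2b + 2)).
At (4, 1): H = diag(1440, 72).
Both eigenvalues are positive, so H is positive definite: a local minimum.

local minimum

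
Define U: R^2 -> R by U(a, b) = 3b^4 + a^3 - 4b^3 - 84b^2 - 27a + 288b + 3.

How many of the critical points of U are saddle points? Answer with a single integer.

3

U separates as a function of a plus a function of b, so ∇U=0 decouples.
∂U/∂a = 3(a - 3)(a + 3) = 0 at a ∈ {-3, 3}; ∂U/∂b = 12(b - 3)(b - 2)(b + 4) = 0 at b ∈ {-4, 2, 3}.
The Hessian is diagonal: diag(U_aa, U_bb). Second derivatives: U_aa(-3)=-18, U_aa(3)=18; U_bb(-4)=504, U_bb(2)=-72, U_bb(3)=84.
Saddle points occur where the two diagonal entries have opposite signs: (-3, -4), (-3, 3), (3, 2). Count: 3.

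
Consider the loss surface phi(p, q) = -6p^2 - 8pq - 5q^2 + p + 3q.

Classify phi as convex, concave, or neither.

phi is quadratic, so its Hessian is the constant matrix H = [[-12, -8], [-8, -10]].
det(H) = 56, tr(H) = -22.
det(H) > 0 and tr(H) < 0, so H is negative definite everywhere: concave.

concave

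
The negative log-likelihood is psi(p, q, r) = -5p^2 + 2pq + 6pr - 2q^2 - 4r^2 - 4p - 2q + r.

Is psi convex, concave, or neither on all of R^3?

psi is quadratic, so its Hessian is the constant matrix H = [[-10, 2, 6], [2, -4, 0], [6, 0, -8]].
Leading principal minors: -10, 36, -144.
Signs alternate −, +, − ⇒ H ≺ 0 ⇒ concave.

concave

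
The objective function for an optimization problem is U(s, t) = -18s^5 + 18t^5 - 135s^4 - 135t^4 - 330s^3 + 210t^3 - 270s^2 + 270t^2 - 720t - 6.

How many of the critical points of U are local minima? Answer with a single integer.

4

U separates as a function of s plus a function of t, so ∇U=0 decouples.
∂U/∂s = -90s(s + 1)(s + 2)(s + 3) = 0 at s ∈ {-3, -2, -1, 0}; ∂U/∂t = 90(t - 4)(t - 2)(t - 1)(t + 1) = 0 at t ∈ {-1, 1, 2, 4}.
The Hessian is diagonal: diag(U_ss, U_tt). Second derivatives: U_ss(-3)=540, U_ss(-2)=-180, U_ss(-1)=180, U_ss(0)=-540; U_tt(-1)=-2700, U_tt(1)=540, U_tt(2)=-540, U_tt(4)=2700.
Local minima occur where both diagonal entries positive: (-3, 1), (-3, 4), (-1, 1), (-1, 4). Count: 4.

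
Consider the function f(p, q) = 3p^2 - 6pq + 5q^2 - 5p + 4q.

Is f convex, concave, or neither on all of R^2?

f is quadratic, so its Hessian is the constant matrix H = [[6, -6], [-6, 10]].
det(H) = 24, tr(H) = 16.
det(H) > 0 and tr(H) > 0, so H is positive definite everywhere: convex.

convex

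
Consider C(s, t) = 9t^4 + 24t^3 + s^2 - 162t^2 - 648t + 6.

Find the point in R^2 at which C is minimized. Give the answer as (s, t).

C(s,t) separates as P(s) + Q(t) + 6, so its minimum is min P + min Q + 6.
P'(s) = 2s vanishes at s ∈ {0}; Q'(t) = 36(t - 3)(t + 2)(t + 3) vanishes at t ∈ {-3, -2, 3}.
Local minima of P (where P''>0): P(0)=0. Local minima of Q: Q(-3)=567, Q(3)=-2025.
So the global minimum of C is P(0) + Q(3) + 6 = 0 − 2025 + 6 = -2019, attained at (0, 3).

(0, 3)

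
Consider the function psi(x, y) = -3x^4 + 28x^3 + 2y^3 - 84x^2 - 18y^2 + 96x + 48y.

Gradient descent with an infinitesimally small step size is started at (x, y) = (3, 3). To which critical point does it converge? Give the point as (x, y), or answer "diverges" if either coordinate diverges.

psi is separable, so gradient descent decouples: x follows -∂psi/∂x, y follows -∂psi/∂y.
∂psi/∂x = -12(x - 4)(x - 2)(x - 1); at x=3 this is 24, so x decreases.
∂psi/∂y = 6(y - 4)(y - 2); at y=3 this is -6, so y increases.
x converges to its nearest critical value 2 (a local min of the x-part); y converges to 4. The iterate converges to (2, 4).

(2, 4)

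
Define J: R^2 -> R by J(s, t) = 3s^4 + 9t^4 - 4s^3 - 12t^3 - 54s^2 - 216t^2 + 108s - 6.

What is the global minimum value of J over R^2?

J(s,t) separates as P(s) + Q(t) − 6, so its minimum is min P + min Q − 6.
P'(s) = 12(s - 3)(s - 1)(s + 3) vanishes at s ∈ {-3, 1, 3}; Q'(t) = 36t(t - 4)(t + 3) vanishes at t ∈ {-3, 0, 4}.
Local minima of P (where P''>0): P(-3)=-459, P(3)=-27. Local minima of Q: Q(-3)=-891, Q(4)=-1920.
So the global minimum of J is P(-3) + Q(4) − 6 = -459 − 1920 − 6 = -2385, attained at (-3, 4).

-2385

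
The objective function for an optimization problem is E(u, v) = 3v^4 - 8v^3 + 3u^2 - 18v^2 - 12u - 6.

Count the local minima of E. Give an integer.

2

E separates as a function of u plus a function of v, so ∇E=0 decouples.
∂E/∂u = 6(u - 2) = 0 at u ∈ {2}; ∂E/∂v = 12v(v - 3)(v + 1) = 0 at v ∈ {-1, 0, 3}.
The Hessian is diagonal: diag(E_uu, E_vv). Second derivatives: E_uu(2)=6; E_vv(-1)=48, E_vv(0)=-36, E_vv(3)=144.
Local minima occur where both diagonal entries positive: (2, -1), (2, 3). Count: 2.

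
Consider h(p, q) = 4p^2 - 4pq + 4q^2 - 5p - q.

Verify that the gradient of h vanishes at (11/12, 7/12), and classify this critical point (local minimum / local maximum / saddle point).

local minimum

∇h = (8p - 4q - 5, -4p + 8q - 1); substituting (11/12, 7/12) gives ∇h = (0, 0), so (11/12, 7/12) is indeed a critical point.
The Hessian of h is constant: H = [[8, -4], [-4, 8]].
det(H) = 8·8 − (-4)² = 48.
det(H) > 0 and tr(H) = 16 > 0, so H is positive definite and the point is a local minimum.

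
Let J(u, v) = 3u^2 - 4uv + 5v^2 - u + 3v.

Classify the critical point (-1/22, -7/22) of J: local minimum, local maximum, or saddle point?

The Hessian of J is constant: H = [[6, -4], [-4, 10]].
det(H) = 6·10 − (-4)² = 44.
det(H) > 0 and tr(H) = 16 > 0, so H is positive definite and the point is a local minimum.

local minimum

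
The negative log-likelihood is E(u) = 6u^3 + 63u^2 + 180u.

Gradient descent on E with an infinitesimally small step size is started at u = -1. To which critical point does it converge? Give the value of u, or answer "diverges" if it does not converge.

-2

E'(u) = 18(u + 2)(u + 5), so E'(-1) = 72.
Gradient descent moves in the -E' direction, i.e. u is decreasing.
The nearest critical point in that direction is u = -2, where E'' = 54 > 0 (a local minimum). The iterate converges there.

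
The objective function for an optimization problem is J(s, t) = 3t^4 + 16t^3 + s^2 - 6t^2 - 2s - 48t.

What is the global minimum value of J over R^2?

J(s,t) separates as P(s) + Q(t), so its minimum is min P + min Q.
P'(s) = 2s - 2 vanishes at s ∈ {1}; Q'(t) = 12(t - 1)(t + 1)(t + 4) vanishes at t ∈ {-4, -1, 1}.
Local minima of P (where P''>0): P(1)=-1. Local minima of Q: Q(-4)=-160, Q(1)=-35.
So the global minimum of J is P(1) + Q(-4) = -1 − 160 = -161, attained at (1, -4).

-161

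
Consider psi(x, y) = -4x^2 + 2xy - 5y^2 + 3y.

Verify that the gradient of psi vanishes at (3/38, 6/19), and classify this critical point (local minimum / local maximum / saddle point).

local maximum

∇psi = (-8x + 2y, 2x - 10y + 3); substituting (3/38, 6/19) gives ∇psi = (0, 0), so (3/38, 6/19) is indeed a critical point.
The Hessian of psi is constant: H = [[-8, 2], [2, -10]].
det(H) = (-8)·(-10) − 2² = 76.
det(H) > 0 and tr(H) = -18 < 0, so H is negative definite and the point is a local maximum.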